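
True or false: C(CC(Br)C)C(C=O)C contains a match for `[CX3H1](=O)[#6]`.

True

The pattern [CX3H1](=O)[#6] describes an sp2 carbon with one H, double-bonded to O and single-bonded to carbon — an aldehyde.
The molecule carries an aldehyde (-CHO), whose atoms satisfy every constraint of the query, so the pattern matches.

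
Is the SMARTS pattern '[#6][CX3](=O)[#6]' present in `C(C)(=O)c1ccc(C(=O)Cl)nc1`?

The pattern [#6][CX3](=O)[#6] describes a carbonyl carbon (no H) flanked by two carbons — a ketone.
The molecule carries an acetyl/ketone group (-C(=O)CH3), whose atoms satisfy every constraint of the query, so the pattern matches.

Yes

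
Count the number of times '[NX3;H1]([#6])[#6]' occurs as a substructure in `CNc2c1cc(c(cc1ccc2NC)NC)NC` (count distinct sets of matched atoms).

4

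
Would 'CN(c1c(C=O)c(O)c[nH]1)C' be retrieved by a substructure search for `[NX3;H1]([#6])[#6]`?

No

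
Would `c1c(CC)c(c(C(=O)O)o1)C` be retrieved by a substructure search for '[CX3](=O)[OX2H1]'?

Yes

The pattern [CX3](=O)[OX2H1] describes an sp2 carbon double-bonded to O and single-bonded to an -OH oxygen — a carboxylic acid.
The molecule carries a carboxylic acid group (-C(=O)OH), whose atoms satisfy every constraint of the query, so the pattern matches.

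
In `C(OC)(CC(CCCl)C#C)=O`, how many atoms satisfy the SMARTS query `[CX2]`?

2

The query [CX2] means: C with X2: aliphatic carbon with exactly 2 total connections.
Check the 11 heavy atoms by environment: 5× C (X4) → no; 2× C (X2) → match; 1× Cl (X1) → no; 1× C (X3) → no; 1× O (X1) → no; 1× O (X2) → no.
That gives 2 matching atoms.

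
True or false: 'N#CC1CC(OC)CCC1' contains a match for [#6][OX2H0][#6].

True

The pattern [#6][OX2H0][#6] describes an aliphatic oxygen bridging two carbons with no H on the oxygen — an ether.
The molecule carries a methoxy ether (-OCH3), whose atoms satisfy every constraint of the query, so the pattern matches.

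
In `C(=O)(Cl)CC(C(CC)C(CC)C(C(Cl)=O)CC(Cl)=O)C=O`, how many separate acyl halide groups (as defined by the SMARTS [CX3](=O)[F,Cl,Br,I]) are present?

3

[CX3](=O)[F,Cl,Br,I] is the SMARTS for an acyl halide: a carbonyl carbon bonded to a halogen.
The molecule carries 3 separate instances of an acyl chloride (-C(=O)Cl) meeting every constraint; each maps to a distinct set of atoms, giving 3 matches.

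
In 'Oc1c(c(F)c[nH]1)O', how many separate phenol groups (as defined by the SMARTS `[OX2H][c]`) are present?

2

[OX2H][c] is the SMARTS for a phenol: a hydroxyl oxygen attached to an aromatic carbon.
The molecule carries 2 separate instances of a hydroxyl group (-OH) meeting every constraint; each maps to a distinct set of atoms, giving 2 matches.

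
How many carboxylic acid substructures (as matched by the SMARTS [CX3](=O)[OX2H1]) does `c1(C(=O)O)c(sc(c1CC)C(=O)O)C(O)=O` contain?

[CX3](=O)[OX2H1] is the SMARTS for a carboxylic acid: an sp2 carbon double-bonded to O and single-bonded to an -OH oxygen.
The molecule carries 3 separate instances of a carboxylic acid group (-C(=O)OH) meeting every constraint; each maps to a distinct set of atoms, giving 3 matches.

3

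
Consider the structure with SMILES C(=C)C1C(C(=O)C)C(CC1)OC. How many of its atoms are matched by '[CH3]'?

2

The query [CH3] means: aliphatic carbon with exactly three hydrogens.
Check the 12 heavy atoms by environment: 4× C (H1) → no; 3× C (H2) → no; 2× O (H0) → no; 2× C (H3) → match; 1× C (H0) → no.
That gives 2 matching atoms.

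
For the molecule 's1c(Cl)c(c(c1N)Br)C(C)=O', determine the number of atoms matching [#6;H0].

5

The query [#6;H0] means: any carbon with no attached hydrogen.
Check the 11 heavy atoms by environment: 1× s (aromatic, H0) → no; 4× c (aromatic, H0) → match; 1× C (H0) → match; 1× O (H0) → no; 1× C (H3) → no; 1× Cl (H0) → no; 1× Br (H0) → no; 1× N (H2) → no.
Summing the matching environments: 4 + 1 = 5 matching atoms.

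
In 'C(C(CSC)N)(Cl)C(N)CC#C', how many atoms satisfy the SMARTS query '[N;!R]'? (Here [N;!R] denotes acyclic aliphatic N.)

2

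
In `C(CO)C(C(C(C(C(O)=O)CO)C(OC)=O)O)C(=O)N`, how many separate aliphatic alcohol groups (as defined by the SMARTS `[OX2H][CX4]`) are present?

3

[OX2H][CX4] is the SMARTS for an aliphatic alcohol: a hydroxyl oxygen bound to an sp3 (X4) carbon.
The molecule carries 3 separate instances of a hydroxyl group (-OH) meeting every constraint; each maps to a distinct set of atoms, giving 3 matches.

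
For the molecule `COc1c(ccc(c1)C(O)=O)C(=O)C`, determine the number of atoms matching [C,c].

Check the 14 heavy atoms by environment: 6× c (aromatic) → match; 4× O → no; 4× C → match.
Summing the matching environments: 6 + 4 = 10 matching atoms.

10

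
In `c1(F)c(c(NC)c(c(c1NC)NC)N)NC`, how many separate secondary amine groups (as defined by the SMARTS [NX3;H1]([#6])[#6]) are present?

4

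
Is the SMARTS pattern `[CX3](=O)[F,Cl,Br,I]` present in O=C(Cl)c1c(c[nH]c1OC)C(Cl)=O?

Yes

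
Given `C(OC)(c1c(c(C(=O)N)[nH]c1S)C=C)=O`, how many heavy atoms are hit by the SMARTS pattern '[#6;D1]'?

The query [#6;D1] means: carbon bonded to exactly one heavy atom.
Check the 15 heavy atoms by environment: 1× n (aromatic, D2) → no; 4× c (aromatic, D3) → no; 2× C (D3) → no; 2× O (D1) → no; 1× O (D2) → no; 2× C (D1) → match; 1× S (D1) → no; 1× C (D2) → no; 1× N (D1) → no.
That gives 2 matching atoms.

2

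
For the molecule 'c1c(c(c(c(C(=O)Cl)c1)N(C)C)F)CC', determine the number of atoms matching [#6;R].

The query [#6;R] means: carbon that is part of a ring.
Check the 15 heavy atoms by environment: 6× c (aromatic, in 6-ring) → match; 1× N (acyclic) → no; 5× C (acyclic) → no; 1× O (acyclic) → no; 1× Cl (acyclic) → no; 1× F (acyclic) → no.
That gives 6 matching atoms.

6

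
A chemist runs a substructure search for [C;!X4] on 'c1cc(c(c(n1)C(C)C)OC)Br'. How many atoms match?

0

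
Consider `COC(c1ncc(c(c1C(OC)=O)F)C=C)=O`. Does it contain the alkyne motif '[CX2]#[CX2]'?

No

The pattern [CX2]#[CX2] describes a carbon-carbon triple bond — an alkyne.
The closest candidate here is a vinyl group (-CH=CH2), but the C=C is a double bond; both carbons are CX3, not CX2. No other fragment satisfies the full query, so there is no match.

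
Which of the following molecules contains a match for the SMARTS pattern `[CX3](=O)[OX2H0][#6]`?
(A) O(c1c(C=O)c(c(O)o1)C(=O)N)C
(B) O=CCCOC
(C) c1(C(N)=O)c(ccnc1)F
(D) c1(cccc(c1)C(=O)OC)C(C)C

D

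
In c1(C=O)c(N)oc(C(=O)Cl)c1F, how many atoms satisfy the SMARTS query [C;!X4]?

2

Check the 12 heavy atoms by environment: 1× o (aromatic, X2) → no; 4× c (aromatic, X3) → no; 2× C (X3) → match; 2× O (X1) → no; 1× Cl (X1) → no; 1× F (X1) → no; 1× N (X3) → no.
That gives 2 matching atoms.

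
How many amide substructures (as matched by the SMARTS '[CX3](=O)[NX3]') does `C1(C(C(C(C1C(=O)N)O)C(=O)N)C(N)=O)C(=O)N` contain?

4

[CX3](=O)[NX3] is the SMARTS for an amide: a carbonyl carbon bonded to a trivalent nitrogen.
The molecule carries 4 separate instances of a primary amide (-C(=O)NH2) meeting every constraint; each maps to a distinct set of atoms, giving 4 matches.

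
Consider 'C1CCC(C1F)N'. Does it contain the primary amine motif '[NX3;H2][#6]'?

Yes

The pattern [NX3;H2][#6] describes a trivalent nitrogen with two H attached to carbon — a primary amine.
The molecule carries a primary amino group (-NH2), whose atoms satisfy every constraint of the query, so the pattern matches.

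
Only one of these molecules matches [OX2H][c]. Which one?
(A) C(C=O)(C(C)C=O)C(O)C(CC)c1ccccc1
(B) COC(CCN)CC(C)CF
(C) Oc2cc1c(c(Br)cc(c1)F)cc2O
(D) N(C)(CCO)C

[OX2H][c] describes a hydroxyl oxygen attached to an aromatic carbon (a phenol).
(A) has a hydroxyl group (-OH) but the -OH is on an aliphatic carbon, not an aromatic c.
(B) has a methoxy ether (-OCH3) but the oxygen has H0, not H1.
(C) contains a hydroxyl group (-OH), which satisfies every atom and bond constraint.
(D) has a hydroxyl group (-OH) but the -OH is on an aliphatic carbon, not an aromatic c.
So the answer is (C).

C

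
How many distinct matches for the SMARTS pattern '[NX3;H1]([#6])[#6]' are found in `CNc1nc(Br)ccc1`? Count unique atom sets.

1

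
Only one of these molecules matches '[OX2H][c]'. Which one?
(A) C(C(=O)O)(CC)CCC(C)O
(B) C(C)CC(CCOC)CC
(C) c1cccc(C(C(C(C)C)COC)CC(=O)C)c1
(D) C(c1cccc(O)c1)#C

D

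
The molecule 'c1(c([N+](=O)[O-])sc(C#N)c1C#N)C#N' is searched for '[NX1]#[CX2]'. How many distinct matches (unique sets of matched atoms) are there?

[NX1]#[CX2] is the SMARTS for a nitrile: a nitrogen triple-bonded to a two-connected carbon.
The molecule carries 3 separate instances of a nitrile (-C#N) meeting every constraint; each maps to a distinct set of atoms, giving 3 matches.

3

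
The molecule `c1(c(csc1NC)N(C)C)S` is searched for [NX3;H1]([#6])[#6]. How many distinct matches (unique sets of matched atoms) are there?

[NX3;H1]([#6])[#6] is the SMARTS for a secondary amine: a trivalent nitrogen with one H, bonded to two carbons.
Exactly one fragment in the molecule meets all constraints, giving 1 match.

1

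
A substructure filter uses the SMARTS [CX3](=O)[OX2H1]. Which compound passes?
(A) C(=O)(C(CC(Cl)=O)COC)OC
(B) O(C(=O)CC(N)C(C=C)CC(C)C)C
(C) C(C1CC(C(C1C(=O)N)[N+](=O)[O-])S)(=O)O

[CX3](=O)[OX2H1] describes an sp2 carbon double-bonded to O and single-bonded to an -OH oxygen (a carboxylic acid).
(A) has a methyl-ester group (-C(=O)OCH3) but the singly-bonded O has no H (OX2H0, not OX2H1).
(B) has a methyl-ester group (-C(=O)OCH3) but the singly-bonded O has no H (OX2H0, not OX2H1).
(C) contains a carboxylic acid group (-C(=O)OH), which satisfies every atom and bond constraint.
So the answer is (C).

C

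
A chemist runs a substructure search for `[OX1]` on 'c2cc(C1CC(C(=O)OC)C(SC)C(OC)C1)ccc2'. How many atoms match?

The query [OX1] means: aliphatic oxygen with one total connection — typically a carbonyl =O or an oxide.
Check the 20 heavy atoms by environment: 9× C (X4) → no; 2× O (X2) → no; 1× C (X3) → no; 1× O (X1) → match; 1× S (X2) → no; 6× c (aromatic, X3) → no.
That gives 1 matching atom.

1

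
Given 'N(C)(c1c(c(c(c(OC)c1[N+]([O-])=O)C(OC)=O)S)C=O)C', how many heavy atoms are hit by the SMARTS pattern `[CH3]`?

4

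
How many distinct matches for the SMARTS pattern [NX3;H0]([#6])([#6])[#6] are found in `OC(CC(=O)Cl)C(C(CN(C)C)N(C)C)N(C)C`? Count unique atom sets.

3

[NX3;H0]([#6])([#6])[#6] is the SMARTS for a tertiary amine: a trivalent nitrogen with no H, bonded to three carbons.
The molecule carries 3 separate instances of a dimethylamino group (-N(CH3)2) meeting every constraint; each maps to a distinct set of atoms, giving 3 matches.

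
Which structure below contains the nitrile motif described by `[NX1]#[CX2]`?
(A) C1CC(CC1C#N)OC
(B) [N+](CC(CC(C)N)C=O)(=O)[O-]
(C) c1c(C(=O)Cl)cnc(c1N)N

A

[NX1]#[CX2] describes a nitrogen triple-bonded to a two-connected carbon (a nitrile).
(A) contains a nitrile (-C#N), which satisfies every atom and bond constraint.
(B) has a primary amino group (-NH2) but the nitrogen is NX3 (three connections), not NX1 triple-bonded.
(C) has a primary amino group (-NH2) but the nitrogen is NX3 (three connections), not NX1 triple-bonded.
So the answer is (A).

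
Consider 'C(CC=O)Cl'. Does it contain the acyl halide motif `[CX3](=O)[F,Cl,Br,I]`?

No

The pattern [CX3](=O)[F,Cl,Br,I] describes a carbonyl carbon bonded to a halogen — an acyl halide.
The closest candidate here is a chloro substituent, but the Cl is not on a carbonyl carbon. No other fragment satisfies the full query, so there is no match.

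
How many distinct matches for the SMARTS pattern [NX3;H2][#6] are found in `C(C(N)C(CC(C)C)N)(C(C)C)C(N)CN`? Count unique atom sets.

[NX3;H2][#6] is the SMARTS for a primary amine: a trivalent nitrogen with two H attached to carbon.
The molecule carries 4 separate instances of a primary amino group (-NH2) meeting every constraint; each maps to a distinct set of atoms, giving 4 matches.

4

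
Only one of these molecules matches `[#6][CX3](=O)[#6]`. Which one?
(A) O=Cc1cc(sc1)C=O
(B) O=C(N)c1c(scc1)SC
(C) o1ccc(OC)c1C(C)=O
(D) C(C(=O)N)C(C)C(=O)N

[#6][CX3](=O)[#6] describes a carbonyl carbon (no H) flanked by two carbons (a ketone).
(A) has an aldehyde (-CHO) but the carbonyl carbon has H1, so it is not flanked by two carbons.
(B) has a primary amide (-C(=O)NH2) but one neighbour of the carbonyl carbon is N, not C.
(C) contains an acetyl/ketone group (-C(=O)CH3), which satisfies every atom and bond constraint.
(D) has a primary amide (-C(=O)NH2) but one neighbour of the carbonyl carbon is N, not C.
So the answer is (C).

C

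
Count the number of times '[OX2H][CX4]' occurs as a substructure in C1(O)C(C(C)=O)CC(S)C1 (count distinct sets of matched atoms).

1

[OX2H][CX4] is the SMARTS for an aliphatic alcohol: a hydroxyl oxygen bound to an sp3 (X4) carbon.
Exactly one fragment in the molecule meets all constraints, giving 1 match.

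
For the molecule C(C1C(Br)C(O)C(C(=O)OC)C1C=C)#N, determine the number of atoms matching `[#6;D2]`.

The query [#6;D2] means: any carbon bonded to exactly two heavy atoms.
Check the 15 heavy atoms by environment: 6× C (D3) → no; 2× O (D1) → no; 2× C (D2) → match; 2× C (D1) → no; 1× N (D1) → no; 1× O (D2) → no; 1× Br (D1) → no.
That gives 2 matching atoms.

2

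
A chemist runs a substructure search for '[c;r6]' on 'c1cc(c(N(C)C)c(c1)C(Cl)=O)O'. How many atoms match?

The query [c;r6] means: aromatic carbon that belongs to a six-membered ring.
Check the 13 heavy atoms by environment: 6× c (aromatic, in 6-ring) → match; 3× C (acyclic) → no; 2× O (acyclic) → no; 1× Cl (acyclic) → no; 1× N (acyclic) → no.
That gives 6 matching atoms.

6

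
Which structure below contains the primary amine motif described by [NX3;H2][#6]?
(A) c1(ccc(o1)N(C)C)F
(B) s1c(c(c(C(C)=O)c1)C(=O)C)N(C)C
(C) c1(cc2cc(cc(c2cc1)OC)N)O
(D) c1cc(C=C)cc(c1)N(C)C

C

[NX3;H2][#6] describes a trivalent nitrogen with two H attached to carbon (a primary amine).
(A) has a dimethylamino group (-N(CH3)2) but the nitrogen has H0, not H2.
(B) has a dimethylamino group (-N(CH3)2) but the nitrogen has H0, not H2.
(C) contains a primary amino group (-NH2), which satisfies every atom and bond constraint.
(D) has a dimethylamino group (-N(CH3)2) but the nitrogen has H0, not H2.
So the answer is (C).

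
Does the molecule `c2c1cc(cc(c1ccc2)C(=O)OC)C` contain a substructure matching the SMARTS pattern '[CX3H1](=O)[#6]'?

No

The pattern [CX3H1](=O)[#6] describes an sp2 carbon with one H, double-bonded to O and single-bonded to carbon — an aldehyde.
The closest candidate here is a methyl-ester group (-C(=O)OCH3), but the carbonyl carbon has H0, not H1. No other fragment satisfies the full query, so there is no match.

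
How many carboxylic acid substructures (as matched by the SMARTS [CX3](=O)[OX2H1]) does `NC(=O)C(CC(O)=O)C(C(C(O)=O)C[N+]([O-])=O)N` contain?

[CX3](=O)[OX2H1] is the SMARTS for a carboxylic acid: an sp2 carbon double-bonded to O and single-bonded to an -OH oxygen.
The molecule carries 2 separate instances of a carboxylic acid group (-C(=O)OH) meeting every constraint; each maps to a distinct set of atoms, giving 2 matches.

2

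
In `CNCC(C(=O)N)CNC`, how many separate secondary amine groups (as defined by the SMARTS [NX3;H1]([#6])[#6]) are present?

[NX3;H1]([#6])[#6] is the SMARTS for a secondary amine: a trivalent nitrogen with one H, bonded to two carbons.
The molecule carries 2 separate instances of an N-methylamino group (-NHCH3) meeting every constraint; each maps to a distinct set of atoms, giving 2 matches.

2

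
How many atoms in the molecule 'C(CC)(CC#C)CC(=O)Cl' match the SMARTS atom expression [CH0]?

The query [CH0] means: aliphatic carbon with no attached hydrogen.
Check the 10 heavy atoms by environment: 3× C (H2) → no; 2× C (H1) → no; 2× C (H0) → match; 1× O (H0) → no; 1× Cl (H0) → no; 1× C (H3) → no.
That gives 2 matching atoms.

2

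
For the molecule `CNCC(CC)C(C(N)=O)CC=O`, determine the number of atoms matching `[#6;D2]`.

4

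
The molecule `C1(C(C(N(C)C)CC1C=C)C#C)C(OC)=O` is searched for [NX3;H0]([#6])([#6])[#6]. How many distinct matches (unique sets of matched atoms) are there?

1

[NX3;H0]([#6])([#6])[#6] is the SMARTS for a tertiary amine: a trivalent nitrogen with no H, bonded to three carbons.
Exactly one fragment in the molecule meets all constraints, giving 1 match.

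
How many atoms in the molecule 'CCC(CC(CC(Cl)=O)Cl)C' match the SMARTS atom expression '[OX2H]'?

0

Check the 11 heavy atoms by environment: 3× C (H2, X4) → no; 2× C (H1, X4) → no; 2× C (H3, X4) → no; 1× C (H0, X3) → no; 1× O (H0, X1) → no; 2× Cl (H0, X1) → no.
No environment satisfies the query, so 0 matching atoms.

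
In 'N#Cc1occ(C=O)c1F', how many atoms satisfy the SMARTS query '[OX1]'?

Check the 10 heavy atoms by environment: 1× o (aromatic, X2) → no; 4× c (aromatic, X3) → no; 1× C (X3) → no; 1× O (X1) → match; 1× F (X1) → no; 1× C (X2) → no; 1× N (X1) → no.
That gives 1 matching atom.

1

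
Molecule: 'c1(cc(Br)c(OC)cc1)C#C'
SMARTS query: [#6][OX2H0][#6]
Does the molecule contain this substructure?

Yes

The pattern [#6][OX2H0][#6] describes an aliphatic oxygen bridging two carbons with no H on the oxygen — an ether.
The molecule carries a methoxy ether (-OCH3), whose atoms satisfy every constraint of the query, so the pattern matches.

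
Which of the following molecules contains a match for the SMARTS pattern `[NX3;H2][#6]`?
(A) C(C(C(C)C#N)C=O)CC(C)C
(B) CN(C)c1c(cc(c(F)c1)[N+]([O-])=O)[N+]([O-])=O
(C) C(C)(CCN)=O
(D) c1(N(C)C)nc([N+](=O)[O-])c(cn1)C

C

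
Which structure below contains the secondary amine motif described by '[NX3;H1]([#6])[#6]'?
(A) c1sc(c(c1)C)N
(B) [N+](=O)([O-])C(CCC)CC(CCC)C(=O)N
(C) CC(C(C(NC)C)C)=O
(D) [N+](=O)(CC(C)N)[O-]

[NX3;H1]([#6])[#6] describes a trivalent nitrogen with one H, bonded to two carbons (a secondary amine).
(A) has a primary amino group (-NH2) but the nitrogen has H2 and only one carbon neighbour.
(B) has a primary amide (-C(=O)NH2) but the -C(=O)NH2 nitrogen has H2, not H1.
(C) contains an N-methylamino group (-NHCH3), which satisfies every atom and bond constraint.
(D) has a primary amino group (-NH2) but the nitrogen has H2 and only one carbon neighbour.
So the answer is (C).

C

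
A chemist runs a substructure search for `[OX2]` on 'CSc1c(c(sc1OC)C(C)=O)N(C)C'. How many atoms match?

1

Check the 15 heavy atoms by environment: 1× s (aromatic, X2) → no; 4× c (aromatic, X3) → no; 1× S (X2) → no; 5× C (X4) → no; 1× N (X3) → no; 1× O (X2) → match; 1× C (X3) → no; 1× O (X1) → no.
That gives 1 matching atom.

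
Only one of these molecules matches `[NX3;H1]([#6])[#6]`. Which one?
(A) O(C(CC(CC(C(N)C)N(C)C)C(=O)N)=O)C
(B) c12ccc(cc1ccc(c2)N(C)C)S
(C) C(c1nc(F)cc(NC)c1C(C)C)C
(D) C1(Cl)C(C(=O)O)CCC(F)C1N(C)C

C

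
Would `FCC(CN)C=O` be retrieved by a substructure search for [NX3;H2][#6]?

The pattern [NX3;H2][#6] describes a trivalent nitrogen with two H attached to carbon — a primary amine.
The molecule carries a primary amino group (-NH2), whose atoms satisfy every constraint of the query, so the pattern matches.

Yes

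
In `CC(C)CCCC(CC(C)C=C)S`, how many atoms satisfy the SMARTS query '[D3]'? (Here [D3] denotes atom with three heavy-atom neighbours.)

3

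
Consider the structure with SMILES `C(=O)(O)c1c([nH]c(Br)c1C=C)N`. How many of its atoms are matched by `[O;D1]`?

2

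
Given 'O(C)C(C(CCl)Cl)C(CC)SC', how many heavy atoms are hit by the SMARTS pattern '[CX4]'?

8

The query [CX4] means: C with X4: aliphatic carbon with exactly 4 total connections (bonds + H).
Check the 12 heavy atoms by environment: 8× C (X4) → match; 1× S (X2) → no; 1× O (X2) → no; 2× Cl (X1) → no.
That gives 8 matching atoms.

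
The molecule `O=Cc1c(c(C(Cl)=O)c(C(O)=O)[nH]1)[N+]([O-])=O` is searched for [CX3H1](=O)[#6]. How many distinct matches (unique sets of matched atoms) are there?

1

[CX3H1](=O)[#6] is the SMARTS for an aldehyde: an sp2 carbon with one H, double-bonded to O and single-bonded to carbon.
Exactly one fragment in the molecule meets all constraints, giving 1 match.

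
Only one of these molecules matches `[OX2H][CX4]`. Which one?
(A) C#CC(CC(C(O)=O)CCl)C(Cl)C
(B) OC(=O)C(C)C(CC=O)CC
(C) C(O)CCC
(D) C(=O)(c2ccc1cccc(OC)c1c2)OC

[OX2H][CX4] describes a hydroxyl oxygen bound to an sp3 (X4) carbon (an aliphatic alcohol).
(A) has a carboxylic acid group (-C(=O)OH) but the -OH is on a CX3 carbonyl carbon, not a CX4 carbon.
(B) has a carboxylic acid group (-C(=O)OH) but the -OH is on a CX3 carbonyl carbon, not a CX4 carbon.
(C) contains a hydroxyl group (-OH), which satisfies every atom and bond constraint.
(D) has a methoxy ether (-OCH3) but the oxygen has H0 (ether), not H1.
So the answer is (C).

C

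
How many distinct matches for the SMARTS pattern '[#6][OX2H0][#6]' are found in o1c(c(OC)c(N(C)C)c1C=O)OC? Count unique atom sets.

[#6][OX2H0][#6] is the SMARTS for an ether: an aliphatic oxygen bridging two carbons with no H on the oxygen.
The molecule carries 2 separate instances of a methoxy ether (-OCH3) meeting every constraint; each maps to a distinct set of atoms, giving 2 matches.

2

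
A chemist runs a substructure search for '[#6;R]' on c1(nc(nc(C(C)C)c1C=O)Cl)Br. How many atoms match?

4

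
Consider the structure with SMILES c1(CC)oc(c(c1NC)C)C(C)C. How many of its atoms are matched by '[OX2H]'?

The query [OX2H] means: aliphatic oxygen with two connections, one of which is H — an -OH oxygen.
Check the 13 heavy atoms by environment: 1× o (aromatic, H0, X2) → no; 4× c (aromatic, H0, X3) → no; 1× C (H1, X4) → no; 5× C (H3, X4) → no; 1× C (H2, X4) → no; 1× N (H1, X3) → no.
No environment satisfies the query, so 0 matching atoms.

0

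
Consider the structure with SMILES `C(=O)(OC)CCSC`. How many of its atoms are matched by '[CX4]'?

4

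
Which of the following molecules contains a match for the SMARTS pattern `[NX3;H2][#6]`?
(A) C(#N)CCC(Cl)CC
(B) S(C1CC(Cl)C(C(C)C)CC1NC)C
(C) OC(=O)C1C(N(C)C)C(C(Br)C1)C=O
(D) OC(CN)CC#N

[NX3;H2][#6] describes a trivalent nitrogen with two H attached to carbon (a primary amine).
(A) has a nitrile (-C#N) but the nitrogen is NX1 (triple-bonded), not NX3 with two H.
(B) has an N-methylamino group (-NHCH3) but the nitrogen bears two carbons and only one H (H1), not H2.
(C) has a dimethylamino group (-N(CH3)2) but the nitrogen has H0, not H2.
(D) contains a primary amino group (-NH2), which satisfies every atom and bond constraint.
So the answer is (D).

D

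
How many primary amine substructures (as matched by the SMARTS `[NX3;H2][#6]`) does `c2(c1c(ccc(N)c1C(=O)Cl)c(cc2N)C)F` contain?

[NX3;H2][#6] is the SMARTS for a primary amine: a trivalent nitrogen with two H attached to carbon.
The molecule carries 2 separate instances of a primary amino group (-NH2) meeting every constraint; each maps to a distinct set of atoms, giving 2 matches.

2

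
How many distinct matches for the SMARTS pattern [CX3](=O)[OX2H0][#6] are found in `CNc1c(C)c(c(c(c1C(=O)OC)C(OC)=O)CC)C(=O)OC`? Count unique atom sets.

[CX3](=O)[OX2H0][#6] is the SMARTS for an ester: a carbonyl carbon bonded to an oxygen that is itself bonded to carbon (no H on that O).
The molecule carries 3 separate instances of a methyl-ester group (-C(=O)OCH3) meeting every constraint; each maps to a distinct set of atoms, giving 3 matches.

3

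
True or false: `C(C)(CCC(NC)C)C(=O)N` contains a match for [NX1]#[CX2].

False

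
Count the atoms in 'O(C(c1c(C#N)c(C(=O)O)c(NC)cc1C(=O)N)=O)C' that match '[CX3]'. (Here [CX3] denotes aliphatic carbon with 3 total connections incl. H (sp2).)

3

Check the 20 heavy atoms by environment: 6× c (aromatic, X3) → no; 3× C (X3) → match; 3× O (X1) → no; 2× O (X2) → no; 1× C (X2) → no; 1× N (X1) → no; 2× N (X3) → no; 2× C (X4) → no.
That gives 3 matching atoms.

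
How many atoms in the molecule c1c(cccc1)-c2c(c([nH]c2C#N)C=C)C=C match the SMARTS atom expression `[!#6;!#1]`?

2

Check the 17 heavy atoms by environment: 1× n (aromatic) → match; 10× c (aromatic) → no; 5× C → no; 1× N → match.
Summing the matching environments: 1 + 1 = 2 matching atoms.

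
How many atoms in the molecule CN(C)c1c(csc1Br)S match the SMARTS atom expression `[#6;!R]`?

2

Check the 10 heavy atoms by environment: 1× s (aromatic, in 5-ring) → no; 4× c (aromatic, in 5-ring) → no; 1× S (acyclic) → no; 1× N (acyclic) → no; 2× C (acyclic) → match; 1× Br (acyclic) → no.
That gives 2 matching atoms.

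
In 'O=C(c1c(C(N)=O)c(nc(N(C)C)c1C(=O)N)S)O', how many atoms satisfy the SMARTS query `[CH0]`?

The query [CH0] means: aliphatic carbon with no attached hydrogen.
Check the 19 heavy atoms by environment: 1× n (aromatic, H0) → no; 5× c (aromatic, H0) → no; 1× S (H1) → no; 3× C (H0) → match; 3× O (H0) → no; 1× O (H1) → no; 1× N (H0) → no; 2× C (H3) → no; 2× N (H2) → no.
That gives 3 matching atoms.

3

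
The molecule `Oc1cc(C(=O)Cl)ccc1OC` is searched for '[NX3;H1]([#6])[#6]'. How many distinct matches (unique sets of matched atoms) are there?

[NX3;H1]([#6])[#6] is the SMARTS for a secondary amine: a trivalent nitrogen with one H, bonded to two carbons.
No fragment in the molecule satisfies every constraint, giving 0 matches.

0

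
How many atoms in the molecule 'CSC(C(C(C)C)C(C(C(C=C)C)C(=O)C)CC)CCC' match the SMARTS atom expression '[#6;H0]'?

1

Check the 21 heavy atoms by environment: 4× C (H2) → no; 7× C (H1) → no; 7× C (H3) → no; 1× C (H0) → match; 1× O (H0) → no; 1× S (H0) → no.
That gives 1 matching atom.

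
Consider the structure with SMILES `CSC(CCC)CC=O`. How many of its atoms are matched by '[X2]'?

The query [X2] means: any atom with exactly two total connections (bonds + H).
Check the 9 heavy atoms by environment: 6× C (X4) → no; 1× C (X3) → no; 1× O (X1) → no; 1× S (X2) → match.
That gives 1 matching atom.

1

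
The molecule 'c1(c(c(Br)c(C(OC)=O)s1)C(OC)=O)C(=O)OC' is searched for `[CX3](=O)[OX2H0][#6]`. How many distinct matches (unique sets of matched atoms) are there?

3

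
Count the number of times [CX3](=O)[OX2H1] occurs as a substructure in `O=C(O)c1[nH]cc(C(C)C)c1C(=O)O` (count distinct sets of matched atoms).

[CX3](=O)[OX2H1] is the SMARTS for a carboxylic acid: an sp2 carbon double-bonded to O and single-bonded to an -OH oxygen.
The molecule carries 2 separate instances of a carboxylic acid group (-C(=O)OH) meeting every constraint; each maps to a distinct set of atoms, giving 2 matches.

2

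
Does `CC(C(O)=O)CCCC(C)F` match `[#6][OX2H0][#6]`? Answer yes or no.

The pattern [#6][OX2H0][#6] describes an aliphatic oxygen bridging two carbons with no H on the oxygen — an ether.
The closest candidate here is a carboxylic acid group (-C(=O)OH), but the -OH oxygen has H1; the =O is OX1, not OX2. No other fragment satisfies the full query, so there is no match.

No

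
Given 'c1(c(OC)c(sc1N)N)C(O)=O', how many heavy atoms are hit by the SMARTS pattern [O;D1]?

2

The query [O;D1] means: aliphatic oxygen bonded to exactly one heavy atom.
Check the 12 heavy atoms by environment: 1× s (aromatic, D2) → no; 4× c (aromatic, D3) → no; 2× N (D1) → no; 1× O (D2) → no; 1× C (D1) → no; 1× C (D3) → no; 2× O (D1) → match.
That gives 2 matching atoms.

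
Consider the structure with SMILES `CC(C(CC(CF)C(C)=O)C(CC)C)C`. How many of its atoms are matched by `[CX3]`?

Check the 15 heavy atoms by environment: 12× C (X4) → no; 1× C (X3) → match; 1× O (X1) → no; 1× F (X1) → no.
That gives 1 matching atom.

1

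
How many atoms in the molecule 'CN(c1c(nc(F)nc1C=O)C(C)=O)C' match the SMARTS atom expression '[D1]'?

6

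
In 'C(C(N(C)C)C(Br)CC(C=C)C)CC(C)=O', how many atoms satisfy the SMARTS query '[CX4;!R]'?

The query [CX4;!R] means: aliphatic carbon with four total connections, not in a ring.
Check the 16 heavy atoms by environment: 10× C (X4, acyclic) → match; 3× C (X3, acyclic) → no; 1× O (X1, acyclic) → no; 1× Br (X1, acyclic) → no; 1× N (X3, acyclic) → no.
That gives 10 matching atoms.

10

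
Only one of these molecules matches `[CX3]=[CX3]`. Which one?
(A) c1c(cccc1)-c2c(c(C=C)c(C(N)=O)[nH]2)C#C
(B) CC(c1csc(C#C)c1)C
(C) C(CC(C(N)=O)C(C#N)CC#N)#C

[CX3]=[CX3] describes a non-aromatic C=C double bond between two sp2 carbons (an alkene).
(A) contains a vinyl group (-CH=CH2), which satisfies every atom and bond constraint.
(B) has an ethynyl group (-C#CH) but the C-C bond is a triple bond, not a double bond.
(C) has an ethynyl group (-C#CH) but the C-C bond is a triple bond, not a double bond.
So the answer is (A).

A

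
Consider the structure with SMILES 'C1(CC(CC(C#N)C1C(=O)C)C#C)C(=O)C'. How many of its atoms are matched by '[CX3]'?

2

Check the 16 heavy atoms by environment: 8× C (X4) → no; 3× C (X2) → no; 2× C (X3) → match; 2× O (X1) → no; 1× N (X1) → no.
That gives 2 matching atoms.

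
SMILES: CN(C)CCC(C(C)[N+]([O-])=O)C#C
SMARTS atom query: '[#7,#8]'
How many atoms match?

The query [#7,#8] means: nitrogen or oxygen (comma = OR).
Check the 13 heavy atoms by environment: 9× C → no; 1× N (charge +1) → match; 1× O (charge -1) → match; 1× O → match; 1× N → match.
Summing the matching environments: 1 + 1 + 1 + 1 = 4 matching atoms.

4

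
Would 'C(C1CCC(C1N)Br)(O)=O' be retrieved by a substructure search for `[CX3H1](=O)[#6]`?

The pattern [CX3H1](=O)[#6] describes an sp2 carbon with one H, double-bonded to O and single-bonded to carbon — an aldehyde.
The closest candidate here is a carboxylic acid group (-C(=O)OH), but the carbonyl carbon has H0 and is bonded to O, not H1. No other fragment satisfies the full query, so there is no match.

No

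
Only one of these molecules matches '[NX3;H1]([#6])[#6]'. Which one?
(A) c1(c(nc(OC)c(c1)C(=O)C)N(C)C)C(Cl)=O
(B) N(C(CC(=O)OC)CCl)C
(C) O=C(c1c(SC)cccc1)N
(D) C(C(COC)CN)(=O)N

[NX3;H1]([#6])[#6] describes a trivalent nitrogen with one H, bonded to two carbons (a secondary amine).
(A) has a dimethylamino group (-N(CH3)2) but the nitrogen has H0, not H1.
(B) contains an N-methylamino group (-NHCH3), which satisfies every atom and bond constraint.
(C) has a primary amide (-C(=O)NH2) but the -C(=O)NH2 nitrogen has H2, not H1.
(D) has a primary amino group (-NH2) but the nitrogen has H2 and only one carbon neighbour.
So the answer is (B).

B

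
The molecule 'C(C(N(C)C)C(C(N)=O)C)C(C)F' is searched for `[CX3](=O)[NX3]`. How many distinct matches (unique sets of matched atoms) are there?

1

[CX3](=O)[NX3] is the SMARTS for an amide: a carbonyl carbon bonded to a trivalent nitrogen.
Exactly one fragment in the molecule meets all constraints, giving 1 match.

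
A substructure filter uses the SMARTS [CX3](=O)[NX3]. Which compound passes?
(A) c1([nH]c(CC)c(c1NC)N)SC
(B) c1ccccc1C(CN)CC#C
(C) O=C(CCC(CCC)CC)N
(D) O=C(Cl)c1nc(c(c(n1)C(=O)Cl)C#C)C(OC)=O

[CX3](=O)[NX3] describes a carbonyl carbon bonded to a trivalent nitrogen (an amide).
(A) has a primary amino group (-NH2) but the -NH2 is not attached to a carbonyl carbon.
(B) has a primary amino group (-NH2) but the -NH2 is not attached to a carbonyl carbon.
(C) contains a primary amide (-C(=O)NH2), which satisfies every atom and bond constraint.
(D) has a methyl-ester group (-C(=O)OCH3) but the carbonyl is bonded to O, not to an NX3 nitrogen.
So the answer is (C).

C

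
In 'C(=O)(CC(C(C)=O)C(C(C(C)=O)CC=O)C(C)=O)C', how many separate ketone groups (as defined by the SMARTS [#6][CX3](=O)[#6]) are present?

[#6][CX3](=O)[#6] is the SMARTS for a ketone: a carbonyl carbon (no H) flanked by two carbons.
The molecule carries 4 separate instances of an acetyl/ketone group (-C(=O)CH3) meeting every constraint; each maps to a distinct set of atoms, giving 4 matches.

4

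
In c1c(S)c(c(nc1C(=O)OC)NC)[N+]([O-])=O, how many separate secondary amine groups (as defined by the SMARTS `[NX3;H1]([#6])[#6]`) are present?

[NX3;H1]([#6])[#6] is the SMARTS for a secondary amine: a trivalent nitrogen with one H, bonded to two carbons.
Exactly one fragment in the molecule meets all constraints, giving 1 match.

1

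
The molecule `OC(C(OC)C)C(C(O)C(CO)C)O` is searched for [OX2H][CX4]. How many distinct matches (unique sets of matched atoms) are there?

[OX2H][CX4] is the SMARTS for an aliphatic alcohol: a hydroxyl oxygen bound to an sp3 (X4) carbon.
The molecule carries 4 separate instances of a hydroxyl group (-OH) meeting every constraint; each maps to a distinct set of atoms, giving 4 matches.

4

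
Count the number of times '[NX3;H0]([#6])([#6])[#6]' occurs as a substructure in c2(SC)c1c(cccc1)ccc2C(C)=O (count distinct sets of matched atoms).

0

[NX3;H0]([#6])([#6])[#6] is the SMARTS for a tertiary amine: a trivalent nitrogen with no H, bonded to three carbons.
No fragment in the molecule satisfies every constraint, giving 0 matches.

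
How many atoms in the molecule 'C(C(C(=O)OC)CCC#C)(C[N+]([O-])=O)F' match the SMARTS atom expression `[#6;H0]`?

2

The query [#6;H0] means: any carbon with no attached hydrogen.
Check the 15 heavy atoms by environment: 3× C (H2) → no; 3× C (H1) → no; 1× N (charge +1, H0) → no; 1× O (charge -1, H0) → no; 3× O (H0) → no; 2× C (H0) → match; 1× C (H3) → no; 1× F (H0) → no.
That gives 2 matching atoms.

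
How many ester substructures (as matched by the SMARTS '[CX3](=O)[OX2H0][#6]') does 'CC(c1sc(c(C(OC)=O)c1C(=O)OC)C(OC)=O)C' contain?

3

[CX3](=O)[OX2H0][#6] is the SMARTS for an ester: a carbonyl carbon bonded to an oxygen that is itself bonded to carbon (no H on that O).
The molecule carries 3 separate instances of a methyl-ester group (-C(=O)OCH3) meeting every constraint; each maps to a distinct set of atoms, giving 3 matches.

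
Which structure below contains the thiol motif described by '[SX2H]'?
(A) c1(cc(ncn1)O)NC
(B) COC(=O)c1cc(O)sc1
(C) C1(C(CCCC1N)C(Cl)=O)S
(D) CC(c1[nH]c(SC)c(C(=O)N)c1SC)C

C

[SX2H] describes an aliphatic sulfur with two connections, one being H (a thiol).
(A) has a hydroxyl group (-OH) but it is an -OH, not an -SH.
(B) has a hydroxyl group (-OH) but it is an -OH, not an -SH.
(C) contains a thiol (-SH), which satisfies every atom and bond constraint.
(D) has a methylthio ether (-SCH3) but the sulfur has H0 (bonded to two carbons), not H1.
So the answer is (C).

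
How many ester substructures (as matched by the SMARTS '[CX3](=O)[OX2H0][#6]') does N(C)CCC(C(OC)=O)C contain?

[CX3](=O)[OX2H0][#6] is the SMARTS for an ester: a carbonyl carbon bonded to an oxygen that is itself bonded to carbon (no H on that O).
Exactly one fragment in the molecule meets all constraints, giving 1 match.

1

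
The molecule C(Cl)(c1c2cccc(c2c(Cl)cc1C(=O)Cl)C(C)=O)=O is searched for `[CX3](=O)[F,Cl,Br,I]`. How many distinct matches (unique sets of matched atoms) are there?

2

[CX3](=O)[F,Cl,Br,I] is the SMARTS for an acyl halide: a carbonyl carbon bonded to a halogen.
The molecule carries 2 separate instances of an acyl chloride (-C(=O)Cl) meeting every constraint; each maps to a distinct set of atoms, giving 2 matches.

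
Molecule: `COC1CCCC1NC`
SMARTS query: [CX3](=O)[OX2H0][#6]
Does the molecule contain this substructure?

No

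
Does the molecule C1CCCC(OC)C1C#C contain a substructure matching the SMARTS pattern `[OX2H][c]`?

The pattern [OX2H][c] describes a hydroxyl oxygen attached to an aromatic carbon — a phenol.
The closest candidate here is a methoxy ether (-OCH3), but the oxygen has H0, not H1. No other fragment satisfies the full query, so there is no match.

No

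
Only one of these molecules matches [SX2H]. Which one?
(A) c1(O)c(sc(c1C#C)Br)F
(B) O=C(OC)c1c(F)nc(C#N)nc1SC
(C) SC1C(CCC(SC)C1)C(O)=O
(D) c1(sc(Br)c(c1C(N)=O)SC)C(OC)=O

[SX2H] describes an aliphatic sulfur with two connections, one being H (a thiol).
(A) has a hydroxyl group (-OH) but it is an -OH, not an -SH.
(B) has a methylthio ether (-SCH3) but the sulfur has H0 (bonded to two carbons), not H1.
(C) contains a thiol (-SH), which satisfies every atom and bond constraint.
(D) has a methylthio ether (-SCH3) but the sulfur has H0 (bonded to two carbons), not H1.
So the answer is (C).

C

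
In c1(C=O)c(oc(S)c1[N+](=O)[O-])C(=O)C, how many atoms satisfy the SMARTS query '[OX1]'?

4

The query [OX1] means: aliphatic oxygen with one total connection — typically a carbonyl =O or an oxide.
Check the 14 heavy atoms by environment: 1× o (aromatic, X2) → no; 4× c (aromatic, X3) → no; 1× N (charge +1, X3) → no; 1× O (charge -1, X1) → match; 3× O (X1) → match; 2× C (X3) → no; 1× C (X4) → no; 1× S (X2) → no.
Summing the matching environments: 1 + 3 = 4 matching atoms.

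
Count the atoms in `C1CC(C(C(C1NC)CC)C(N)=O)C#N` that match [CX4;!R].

The query [CX4;!R] means: aliphatic carbon with four total connections, not in a ring.
Check the 15 heavy atoms by environment: 6× C (X4, in 6-ring) → no; 1× C (X3, acyclic) → no; 1× O (X1, acyclic) → no; 2× N (X3, acyclic) → no; 3× C (X4, acyclic) → match; 1× C (X2, acyclic) → no; 1× N (X1, acyclic) → no.
That gives 3 matching atoms.

3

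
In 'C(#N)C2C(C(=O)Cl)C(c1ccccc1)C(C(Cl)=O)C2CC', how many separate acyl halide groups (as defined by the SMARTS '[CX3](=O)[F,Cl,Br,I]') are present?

[CX3](=O)[F,Cl,Br,I] is the SMARTS for an acyl halide: a carbonyl carbon bonded to a halogen.
The molecule carries 2 separate instances of an acyl chloride (-C(=O)Cl) meeting every constraint; each maps to a distinct set of atoms, giving 2 matches.

2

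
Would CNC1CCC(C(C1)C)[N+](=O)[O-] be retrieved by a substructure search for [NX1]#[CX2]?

No

The pattern [NX1]#[CX2] describes a nitrogen triple-bonded to a two-connected carbon — a nitrile.
The closest candidate here is a nitro group (-[N+](=O)[O-]), but there is no C#N triple bond. No other fragment satisfies the full query, so there is no match.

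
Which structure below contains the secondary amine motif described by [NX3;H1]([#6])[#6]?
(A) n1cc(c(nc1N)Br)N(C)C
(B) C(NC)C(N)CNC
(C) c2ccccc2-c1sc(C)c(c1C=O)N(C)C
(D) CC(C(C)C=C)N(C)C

[NX3;H1]([#6])[#6] describes a trivalent nitrogen with one H, bonded to two carbons (a secondary amine).
(A) has a dimethylamino group (-N(CH3)2) but the nitrogen has H0, not H1.
(B) contains an N-methylamino group (-NHCH3), which satisfies every atom and bond constraint.
(C) has a dimethylamino group (-N(CH3)2) but the nitrogen has H0, not H1.
(D) has a dimethylamino group (-N(CH3)2) but the nitrogen has H0, not H1.
So the answer is (B).

B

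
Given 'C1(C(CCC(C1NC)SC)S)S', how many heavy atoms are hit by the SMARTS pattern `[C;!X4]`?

0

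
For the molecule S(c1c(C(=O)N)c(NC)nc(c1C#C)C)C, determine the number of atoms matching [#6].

The query [#6] means: #6 matches any atom with atomic number 6 (carbon, aromatic or aliphatic).
Check the 16 heavy atoms by environment: 1× n (aromatic) → no; 5× c (aromatic) → match; 6× C → match; 1× O → no; 2× N → no; 1× S → no.
Summing the matching environments: 5 + 6 = 11 matching atoms.

11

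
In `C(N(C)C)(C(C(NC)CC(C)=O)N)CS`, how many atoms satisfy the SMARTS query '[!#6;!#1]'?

Check the 15 heavy atoms by environment: 10× C → no; 3× N → match; 1× O → match; 1× S → match.
Summing the matching environments: 3 + 1 + 1 = 5 matching atoms.

5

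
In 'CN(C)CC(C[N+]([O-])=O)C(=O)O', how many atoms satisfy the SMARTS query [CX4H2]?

Check the 12 heavy atoms by environment: 2× C (H2, X4) → match; 1× C (H1, X4) → no; 1× C (H0, X3) → no; 2× O (H0, X1) → no; 1× O (H1, X2) → no; 1× N (charge +1, H0, X3) → no; 1× O (charge -1, H0, X1) → no; 1× N (H0, X3) → no; 2× C (H3, X4) → no.
That gives 2 matching atoms.

2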